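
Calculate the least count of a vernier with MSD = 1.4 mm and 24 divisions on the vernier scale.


LC = MSD / n_div
= 1.4 / 24
= 0.0583

0.0583


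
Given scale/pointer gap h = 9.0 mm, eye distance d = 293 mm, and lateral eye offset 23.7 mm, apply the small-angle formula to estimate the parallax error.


error = h * offset / d
= 9.0 * 23.7 / 293
= 0.7280

0.7280


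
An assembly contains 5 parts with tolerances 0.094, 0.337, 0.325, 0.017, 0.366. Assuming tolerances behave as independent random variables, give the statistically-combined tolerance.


RSS = sqrt(0.094^2 + 0.337^2 + 0.325^2 + 0.017^2 + 0.366^2)
= sqrt(0.362275)
= 0.6019

0.6019


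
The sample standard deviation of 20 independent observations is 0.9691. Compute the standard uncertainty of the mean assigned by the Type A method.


u_A = s / sqrt(n)
u_A = 0.9691 / sqrt(20)
u_A = 0.9691 / 4.472136
u_A = 0.2167

0.2167


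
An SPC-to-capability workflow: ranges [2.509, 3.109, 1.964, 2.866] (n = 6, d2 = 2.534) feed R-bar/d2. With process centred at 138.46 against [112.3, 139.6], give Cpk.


R_bar = (2.509 + 3.109 + 1.964 + 2.866) / 4 = 2.612
sigma = R_bar / d2 = 2.612 / 2.534 = 1.0307814
Cp = (USL - LSL)/(6*sigma) = (139.6 - 112.3)/(6*1.0307814) = 4.4141
Cpu = (139.6 - 138.46)/(3*1.0307814) = 0.3687
Cpl = (138.46 - 112.3)/(3*1.0307814) = 8.4596
Cpk = min(Cpu, Cpl) = 0.3687

0.3687


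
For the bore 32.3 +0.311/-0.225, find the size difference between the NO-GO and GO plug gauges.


GO = nominal - lower_tol (smallest hole = maximum material condition)
GO = 32.3 - 0.225 = 32.075
NO-GO = nominal + upper_tol (largest hole = least material condition)
NO-GO = 32.3 + 0.311 = 32.611
spread = NO-GO - GO = 32.611 - 32.075 = 0.5360

0.5360


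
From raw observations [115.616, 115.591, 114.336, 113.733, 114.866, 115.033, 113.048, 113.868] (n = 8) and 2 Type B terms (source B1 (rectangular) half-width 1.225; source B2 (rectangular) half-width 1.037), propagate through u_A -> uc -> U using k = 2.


mean = (115.616 + 115.591 + 114.336 + 113.733 + 114.866 + 115.033 + 113.048 + 113.868) / 8 = 114.511375
s = sqrt(sum((x - mean)^2)/(n-1)) = 0.92394031
u_A = s / sqrt(n) = 0.92394031 / sqrt(8) = 0.32666223
u_B1 = 1.225 / sqrt(3) = 0.70725408
u_B2 = 1.037 / sqrt(3) = 0.59871223
uc = sqrt(0.32666223^2 + 0.70725408^2 + 0.59871223^2) = 0.98253391
U = k * uc = 2 * 0.98253391
U = 1.9651

1.9651


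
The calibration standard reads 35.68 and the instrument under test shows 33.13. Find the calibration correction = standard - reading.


Correction = standard - reading
= 35.68 - 33.13
= 2.5500

2.5500


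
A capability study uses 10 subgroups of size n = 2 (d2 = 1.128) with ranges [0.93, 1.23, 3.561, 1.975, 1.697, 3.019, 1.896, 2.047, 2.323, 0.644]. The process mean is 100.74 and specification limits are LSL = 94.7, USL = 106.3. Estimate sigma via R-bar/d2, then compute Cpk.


R_bar = (0.93 + 1.23 + 3.561 + 1.975 + 1.697 + 3.019 + 1.896 + 2.047 + 2.323 + 0.644) / 10 = 1.9322
sigma = R_bar / d2 = 1.9322 / 1.128 = 1.7129433
Cp = (USL - LSL)/(6*sigma) = (106.3 - 94.7)/(6*1.7129433) = 1.1287
Cpu = (106.3 - 100.74)/(3*1.7129433) = 1.0820
Cpl = (100.74 - 94.7)/(3*1.7129433) = 1.1754
Cpk = min(Cpu, Cpl) = 1.0820

1.0820


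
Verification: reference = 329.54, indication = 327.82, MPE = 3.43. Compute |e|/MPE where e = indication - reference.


e = indication - reference = 327.82 - 329.54 = -1.7200
|e| = 1.7200
ratio = |e| / MPE = 1.7200 / 3.43
ratio = 0.5015

0.5015


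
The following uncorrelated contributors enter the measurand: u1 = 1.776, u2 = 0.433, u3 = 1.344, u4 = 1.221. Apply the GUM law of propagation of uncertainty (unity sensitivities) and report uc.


uc = sqrt(1.776^2 + 0.433^2 + 1.344^2 + 1.221^2)
uc = sqrt(6.638842)
uc = 2.5766

2.5766


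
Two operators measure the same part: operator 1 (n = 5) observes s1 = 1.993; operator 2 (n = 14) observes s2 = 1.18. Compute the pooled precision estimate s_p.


s_p = sqrt(((n1-1)*s1^2 + (n2-1)*s2^2) / (n1+n2-2))
numerator = (5-1)*1.993^2 + (14-1)*1.18^2 = 15.888196 + 18.1012 = 33.989396
denominator = 5 + 14 - 2 = 17
s_p^2 = 33.989396 / 17 = 1.9993762
s_p = sqrt(1.9993762) = 1.4140

1.4140


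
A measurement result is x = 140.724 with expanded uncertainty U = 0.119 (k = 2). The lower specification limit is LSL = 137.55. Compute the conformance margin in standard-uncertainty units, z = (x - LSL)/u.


u = U / k = 0.119 / 2 = 0.0595
margin = |LSL - x| = |137.55 - 140.724| = 3.174
z = margin / u = 3.174 / 0.0595
z = 53.3445

53.3445


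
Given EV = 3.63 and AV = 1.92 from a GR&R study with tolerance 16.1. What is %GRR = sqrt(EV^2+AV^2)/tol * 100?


GRR = sqrt(EV^2 + AV^2) = sqrt(3.63^2 + 1.92^2) = 4.1064949
%GRR = GRR / tol * 100 = 4.1064949 / 16.1 * 100
%GRR = 25.5062

25.5062


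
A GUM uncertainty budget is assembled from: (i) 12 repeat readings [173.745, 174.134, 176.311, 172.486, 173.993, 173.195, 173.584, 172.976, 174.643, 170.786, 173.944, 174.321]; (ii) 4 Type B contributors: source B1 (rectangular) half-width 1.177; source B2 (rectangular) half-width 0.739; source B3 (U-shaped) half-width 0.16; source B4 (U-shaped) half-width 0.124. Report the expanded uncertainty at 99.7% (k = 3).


mean = (173.745 + 174.134 + 176.311 + 172.486 + 173.993 + 173.195 + 173.584 + 172.976 + 174.643 + 170.786 + 173.944 + 174.321) / 12 = 173.6765
s = sqrt(sum((x - mean)^2)/(n-1)) = 1.3204407
u_A = s / sqrt(n) = 1.3204407 / sqrt(12) = 0.3811784
u_B1 = 1.177 / sqrt(3) = 0.67954127
u_B2 = 0.739 / sqrt(3) = 0.42666185
u_B3 = 0.16 / sqrt(2) = 0.11313708
u_B4 = 0.124 / sqrt(2) = 0.087681241
uc = sqrt(0.3811784^2 + 0.67954127^2 + 0.42666185^2 + 0.11313708^2 + 0.087681241^2) = 0.89977866
U = k * uc = 3 * 0.89977866
U = 2.6993

2.6993


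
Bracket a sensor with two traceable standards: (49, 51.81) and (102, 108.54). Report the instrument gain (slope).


slope = (y2 - y1) / (x2 - x1)
= (108.54 - 51.81) / (102 - 49)
= 56.7300 / 53
= 1.0704

1.0704


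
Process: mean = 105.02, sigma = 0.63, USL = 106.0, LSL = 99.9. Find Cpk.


Cpu = (USL - mean) / (3*sigma) = (106.0 - 105.02) / (3*0.63) = 0.5185
Cpl = (mean - LSL) / (3*sigma) = (105.02 - 99.9) / (3*0.63) = 2.7090
Cpk = min(Cpu, Cpl) = 0.5185

0.5185


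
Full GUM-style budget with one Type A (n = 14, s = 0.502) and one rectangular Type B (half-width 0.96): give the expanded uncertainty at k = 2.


u_A = s / sqrt(n) = 0.502 / sqrt(14) = 0.13416514
u_B = half_width / sqrt(3) = 0.96 / sqrt(3) = 0.55425626
uc = sqrt(u_A^2 + u_B^2) = sqrt(0.13416514^2 + 0.55425626^2) = 0.57026335
U = k * uc = 2 * 0.57026335
U = 1.1405

1.1405


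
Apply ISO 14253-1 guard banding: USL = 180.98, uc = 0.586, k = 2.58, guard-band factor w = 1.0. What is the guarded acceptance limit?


U = k * uc = 2.58 * 0.586 = 1.51188
guard band g = w * U = 1.0 * 1.51188 = 1.51188
AL = USL - g = 180.98 - 1.51188
AL = 179.4681

179.4681


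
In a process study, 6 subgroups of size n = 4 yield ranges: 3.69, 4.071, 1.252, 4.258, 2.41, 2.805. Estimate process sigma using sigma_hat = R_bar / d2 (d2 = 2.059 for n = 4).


R_bar = (3.69 + 4.071 + 1.252 + 4.258 + 2.41 + 2.805) / 6
R_bar = 18.486 / 6 = 3.081
sigma_hat = R_bar / d2 = 3.081 / 2.059 = 1.4964

1.4964


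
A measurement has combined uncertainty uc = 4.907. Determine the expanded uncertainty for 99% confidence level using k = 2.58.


U = k * uc
U = 2.58 * 4.907
U = 12.6601

12.6601


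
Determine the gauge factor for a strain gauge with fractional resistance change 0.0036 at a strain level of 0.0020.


GF = (dR/R) / epsilon
= 0.0036 / 0.0020
= 1.8000

1.8000


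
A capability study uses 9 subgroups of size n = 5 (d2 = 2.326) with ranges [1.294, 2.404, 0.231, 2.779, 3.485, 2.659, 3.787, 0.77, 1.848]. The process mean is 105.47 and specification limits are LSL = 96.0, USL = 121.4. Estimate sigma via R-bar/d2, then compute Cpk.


R_bar = (1.294 + 2.404 + 0.231 + 2.779 + 3.485 + 2.659 + 3.787 + 0.77 + 1.848) / 9 = 2.1396667
sigma = R_bar / d2 = 2.1396667 / 2.326 = 0.9198911
Cp = (USL - LSL)/(6*sigma) = (121.4 - 96.0)/(6*0.9198911) = 4.6020
Cpu = (121.4 - 105.47)/(3*0.9198911) = 5.7724
Cpl = (105.47 - 96.0)/(3*0.9198911) = 3.4316
Cpk = min(Cpu, Cpl) = 3.4316

3.4316


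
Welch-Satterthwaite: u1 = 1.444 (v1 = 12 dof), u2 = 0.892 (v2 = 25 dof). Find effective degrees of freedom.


uc = sqrt(u1^2 + u2^2) = sqrt(1.444^2 + 0.892^2) = 1.697292
v_eff = uc^4 / (u1^4/v1 + u2^4/v2)
= 1.697292^4 / (1.444^4/12 + 0.892^4/25)
= 8.2990094 / 0.38763926
v_eff = 21.4091

21.4091


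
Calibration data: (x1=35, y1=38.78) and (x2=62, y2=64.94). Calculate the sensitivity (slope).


slope = (y2 - y1) / (x2 - x1)
= (64.94 - 38.78) / (62 - 35)
= 26.1600 / 27
= 0.9689

0.9689


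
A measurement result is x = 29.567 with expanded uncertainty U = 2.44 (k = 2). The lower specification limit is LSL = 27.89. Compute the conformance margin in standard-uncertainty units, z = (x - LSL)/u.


u = U / k = 2.44 / 2 = 1.22
margin = |LSL - x| = |27.89 - 29.567| = 1.677
z = margin / u = 1.677 / 1.22
z = 1.3746

1.3746


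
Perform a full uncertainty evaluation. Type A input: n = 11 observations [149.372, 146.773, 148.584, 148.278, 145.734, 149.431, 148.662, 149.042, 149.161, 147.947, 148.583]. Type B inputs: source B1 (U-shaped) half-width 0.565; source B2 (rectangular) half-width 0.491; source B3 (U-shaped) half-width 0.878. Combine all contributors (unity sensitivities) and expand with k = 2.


mean = (149.372 + 146.773 + 148.584 + 148.278 + 145.734 + 149.431 + 148.662 + 149.042 + 149.161 + 147.947 + 148.583) / 11 = 148.3242727
s = sqrt(sum((x - mean)^2)/(n-1)) = 1.1422222
u_A = s / sqrt(n) = 1.1422222 / sqrt(11) = 0.34439295
u_B1 = 0.565 / sqrt(2) = 0.39951533
u_B2 = 0.491 / sqrt(3) = 0.28347898
u_B3 = 0.878 / sqrt(2) = 0.62083975
uc = sqrt(0.34439295^2 + 0.39951533^2 + 0.28347898^2 + 0.62083975^2) = 0.86256671
U = k * uc = 2 * 0.86256671
U = 1.7251

1.7251


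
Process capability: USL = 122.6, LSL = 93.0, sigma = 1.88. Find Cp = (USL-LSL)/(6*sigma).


Cp = (USL - LSL) / (6 * sigma)
= (122.6 - 93.0) / (6 * 1.88)
= 29.6000 / 11.2800
= 2.6241

2.6241


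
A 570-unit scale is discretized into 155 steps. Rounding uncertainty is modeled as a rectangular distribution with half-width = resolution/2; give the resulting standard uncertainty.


resolution = range / divisions
resolution = 570 / 155 = 3.6774194
u_res = resolution / (2*sqrt(3))
u_res = 3.6774194 / 3.4641016
u_res = 1.0616

1.0616


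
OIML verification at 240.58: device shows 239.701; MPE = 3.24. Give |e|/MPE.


e = indication - reference = 239.701 - 240.58 = -0.8790
|e| = 0.8790
ratio = |e| / MPE = 0.8790 / 3.24
ratio = 0.2713

0.2713


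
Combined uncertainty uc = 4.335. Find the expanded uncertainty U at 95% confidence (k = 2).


U = k * uc
U = 2 * 4.335
U = 8.6700

8.6700


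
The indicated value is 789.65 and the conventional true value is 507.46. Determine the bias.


Systematic error = measured - true
= 789.65 - 507.46
= 282.1900

282.1900


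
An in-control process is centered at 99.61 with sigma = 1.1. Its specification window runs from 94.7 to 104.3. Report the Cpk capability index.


Cpu = (USL - mean) / (3*sigma) = (104.3 - 99.61) / (3*1.1) = 1.4212
Cpl = (mean - LSL) / (3*sigma) = (99.61 - 94.7) / (3*1.1) = 1.4879
Cpk = min(Cpu, Cpl) = 1.4212

1.4212


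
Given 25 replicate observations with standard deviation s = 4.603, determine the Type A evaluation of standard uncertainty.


u_A = s / sqrt(n)
u_A = 4.603 / sqrt(25)
u_A = 4.603 / 5
u_A = 0.9206

0.9206


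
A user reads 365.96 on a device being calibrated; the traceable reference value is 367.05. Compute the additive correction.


Correction = standard - reading
= 367.05 - 365.96
= 1.0900

1.0900


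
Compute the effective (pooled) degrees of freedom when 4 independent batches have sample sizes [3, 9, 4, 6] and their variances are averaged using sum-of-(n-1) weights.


nu = sum_i (n_i - 1)
nu = ((3 - 1) + (9 - 1) + (4 - 1) + (6 - 1))
nu = 2 + 8 + 3 + 5
nu = 18

18


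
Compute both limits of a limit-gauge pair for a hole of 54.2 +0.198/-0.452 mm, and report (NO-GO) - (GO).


GO = nominal - lower_tol (smallest hole = maximum material condition)
GO = 54.2 - 0.452 = 53.748
NO-GO = nominal + upper_tol (largest hole = least material condition)
NO-GO = 54.2 + 0.198 = 54.398
spread = NO-GO - GO = 54.398 - 53.748 = 0.6500

0.6500


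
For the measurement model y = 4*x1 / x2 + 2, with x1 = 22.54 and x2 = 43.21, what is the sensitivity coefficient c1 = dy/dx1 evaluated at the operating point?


y = 4*x1 / x2 + 2
dy/dx1 = 4/x2
Evaluate at x2 = 43.21: c1 = 4 / 43.21
c1 = 0.0926

0.0926


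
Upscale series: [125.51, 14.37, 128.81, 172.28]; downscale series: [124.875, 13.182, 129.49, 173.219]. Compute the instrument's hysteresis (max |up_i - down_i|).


|125.51 - 124.875| = 0.6350
|14.37 - 13.182| = 1.1880
|128.81 - 129.49| = 0.6800
|172.28 - 173.219| = 0.9390
hysteresis = max(diffs) = 1.1880

1.1880


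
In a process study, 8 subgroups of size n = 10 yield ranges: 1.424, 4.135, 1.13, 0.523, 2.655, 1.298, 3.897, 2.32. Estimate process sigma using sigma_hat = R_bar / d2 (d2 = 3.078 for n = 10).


R_bar = (1.424 + 4.135 + 1.13 + 0.523 + 2.655 + 1.298 + 3.897 + 2.32) / 8
R_bar = 17.382 / 8 = 2.17275
sigma_hat = R_bar / d2 = 2.17275 / 3.078 = 0.7059

0.7059


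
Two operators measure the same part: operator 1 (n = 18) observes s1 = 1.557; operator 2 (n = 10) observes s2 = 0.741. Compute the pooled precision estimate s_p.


s_p = sqrt(((n1-1)*s1^2 + (n2-1)*s2^2) / (n1+n2-2))
numerator = (18-1)*1.557^2 + (10-1)*0.741^2 = 41.212233 + 4.941729 = 46.153962
denominator = 18 + 10 - 2 = 26
s_p^2 = 46.153962 / 26 = 1.7751524
s_p = sqrt(1.7751524) = 1.3323

1.3323


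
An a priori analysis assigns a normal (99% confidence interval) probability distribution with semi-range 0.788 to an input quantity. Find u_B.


u_B = half_width / 2.576
u_B = 0.788 / 2.576
u_B = 0.3059

0.3059


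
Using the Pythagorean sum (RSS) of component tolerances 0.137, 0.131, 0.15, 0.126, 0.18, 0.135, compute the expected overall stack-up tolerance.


RSS = sqrt(0.137^2 + 0.131^2 + 0.15^2 + 0.126^2 + 0.18^2 + 0.135^2)
= sqrt(0.124931)
= 0.3535

0.3535


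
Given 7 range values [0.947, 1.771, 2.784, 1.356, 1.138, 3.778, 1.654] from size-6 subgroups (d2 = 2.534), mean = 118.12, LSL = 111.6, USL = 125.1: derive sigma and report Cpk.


R_bar = (0.947 + 1.771 + 2.784 + 1.356 + 1.138 + 3.778 + 1.654) / 7 = 1.9182857
sigma = R_bar / d2 = 1.9182857 / 2.534 = 0.75701882
Cp = (USL - LSL)/(6*sigma) = (125.1 - 111.6)/(6*0.75701882) = 2.9722
Cpu = (125.1 - 118.12)/(3*0.75701882) = 3.0735
Cpl = (118.12 - 111.6)/(3*0.75701882) = 2.8709
Cpk = min(Cpu, Cpl) = 2.8709

2.8709


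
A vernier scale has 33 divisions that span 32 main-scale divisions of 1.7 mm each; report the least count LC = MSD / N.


LC = MSD / n_div
= 1.7 / 33
= 0.0515

0.0515


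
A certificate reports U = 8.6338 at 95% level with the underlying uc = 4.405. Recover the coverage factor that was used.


k = U / uc
k = 8.6338 / 4.405
k = 1.96

1.96


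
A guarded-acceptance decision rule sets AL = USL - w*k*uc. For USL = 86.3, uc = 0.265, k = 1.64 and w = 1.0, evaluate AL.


U = k * uc = 1.64 * 0.265 = 0.4346
guard band g = w * U = 1.0 * 0.4346 = 0.4346
AL = USL - g = 86.3 - 0.4346
AL = 85.8654

85.8654


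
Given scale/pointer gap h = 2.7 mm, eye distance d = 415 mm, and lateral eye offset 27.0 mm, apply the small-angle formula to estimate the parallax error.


error = h * offset / d
= 2.7 * 27.0 / 415
= 0.1757

0.1757


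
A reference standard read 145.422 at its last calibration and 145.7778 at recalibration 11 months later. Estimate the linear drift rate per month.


rate = (v2 - v1) / months
= (145.7778 - 145.422) / 11
= 0.3558 / 11
= 0.0323

0.0323


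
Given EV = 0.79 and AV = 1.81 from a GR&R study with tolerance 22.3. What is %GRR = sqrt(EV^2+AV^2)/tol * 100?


GRR = sqrt(EV^2 + AV^2) = sqrt(0.79^2 + 1.81^2) = 1.9748924
%GRR = GRR / tol * 100 = 1.9748924 / 22.3 * 100
%GRR = 8.8560

8.8560


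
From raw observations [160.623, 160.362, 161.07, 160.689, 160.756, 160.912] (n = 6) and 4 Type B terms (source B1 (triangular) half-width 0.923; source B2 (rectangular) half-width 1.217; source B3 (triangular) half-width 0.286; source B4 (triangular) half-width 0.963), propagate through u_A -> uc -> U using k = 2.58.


mean = (160.623 + 160.362 + 161.07 + 160.689 + 160.756 + 160.912) / 6 = 160.7353333
s = sqrt(sum((x - mean)^2)/(n-1)) = 0.24404235
u_A = s / sqrt(n) = 0.24404235 / sqrt(6) = 0.099629872
u_B1 = 0.923 / sqrt(6) = 0.37681317
u_B2 = 1.217 / sqrt(3) = 0.70263528
u_B3 = 0.286 / sqrt(6) = 0.11675901
u_B4 = 0.963 / sqrt(6) = 0.3931431
uc = sqrt(0.099629872^2 + 0.37681317^2 + 0.70263528^2 + 0.11675901^2 + 0.3931431^2) = 0.90211129
U = k * uc = 2.58 * 0.90211129
U = 2.3274

2.3274


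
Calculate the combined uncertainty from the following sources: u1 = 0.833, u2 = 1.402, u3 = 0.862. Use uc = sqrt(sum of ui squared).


uc = sqrt(0.833^2 + 1.402^2 + 0.862^2)
uc = sqrt(3.402537)
uc = 1.8446

1.8446


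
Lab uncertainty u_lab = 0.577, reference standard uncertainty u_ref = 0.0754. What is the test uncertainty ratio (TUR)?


TUR = u_lab / u_ref
= 0.577 / 0.0754
= 7.6525

7.6525


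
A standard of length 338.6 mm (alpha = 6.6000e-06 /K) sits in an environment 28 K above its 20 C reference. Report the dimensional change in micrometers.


dL = L * alpha * dT
= 338.6 * 6.6000e-06 * 28
= 0.0625733 mm
dL_um = 0.0625733 * 1000 = 62.5733 um

62.5733


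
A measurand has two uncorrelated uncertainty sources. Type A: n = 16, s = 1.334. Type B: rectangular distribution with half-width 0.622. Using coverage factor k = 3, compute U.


u_A = s / sqrt(n) = 1.334 / sqrt(16) = 0.3335
u_B = half_width / sqrt(3) = 0.622 / sqrt(3) = 0.35911187
uc = sqrt(u_A^2 + u_B^2) = sqrt(0.3335^2 + 0.35911187^2) = 0.49008528
U = k * uc = 3 * 0.49008528
U = 1.4703

1.4703


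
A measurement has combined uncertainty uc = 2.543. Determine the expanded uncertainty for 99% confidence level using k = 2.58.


U = k * uc
U = 2.58 * 2.543
U = 6.5609

6.5609


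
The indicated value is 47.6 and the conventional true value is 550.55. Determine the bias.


Systematic error = measured - true
= 47.6 - 550.55
= -502.9500

-502.9500


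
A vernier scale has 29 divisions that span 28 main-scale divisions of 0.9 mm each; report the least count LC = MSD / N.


LC = MSD / n_div
= 0.9 / 29
= 0.0310

0.0310


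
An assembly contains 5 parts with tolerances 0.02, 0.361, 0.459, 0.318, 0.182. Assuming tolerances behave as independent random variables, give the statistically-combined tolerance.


RSS = sqrt(0.02^2 + 0.361^2 + 0.459^2 + 0.318^2 + 0.182^2)
= sqrt(0.47565)
= 0.6897

0.6897


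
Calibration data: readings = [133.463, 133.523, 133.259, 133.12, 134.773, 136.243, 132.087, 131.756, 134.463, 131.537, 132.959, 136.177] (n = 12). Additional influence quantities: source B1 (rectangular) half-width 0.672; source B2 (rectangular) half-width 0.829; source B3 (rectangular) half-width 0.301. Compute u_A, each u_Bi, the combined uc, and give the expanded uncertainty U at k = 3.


mean = (133.463 + 133.523 + 133.259 + 133.12 + 134.773 + 136.243 + 132.087 + 131.756 + 134.463 + 131.537 + 132.959 + 136.177) / 12 = 133.6133333
s = sqrt(sum((x - mean)^2)/(n-1)) = 1.5513243
u_A = s / sqrt(n) = 1.5513243 / sqrt(12) = 0.44782875
u_B1 = 0.672 / sqrt(3) = 0.38797938
u_B2 = 0.829 / sqrt(3) = 0.47862337
u_B3 = 0.301 / sqrt(3) = 0.17378243
uc = sqrt(0.44782875^2 + 0.38797938^2 + 0.47862337^2 + 0.17378243^2) = 0.78125492
U = k * uc = 3 * 0.78125492
U = 2.3438

2.3438


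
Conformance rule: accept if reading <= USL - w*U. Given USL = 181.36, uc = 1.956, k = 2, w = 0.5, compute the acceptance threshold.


U = k * uc = 2 * 1.956 = 3.912
guard band g = w * U = 0.5 * 3.912 = 1.956
AL = USL - g = 181.36 - 1.956
AL = 179.4040

179.4040


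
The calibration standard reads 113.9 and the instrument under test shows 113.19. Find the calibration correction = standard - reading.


Correction = standard - reading
= 113.9 - 113.19
= 0.7100

0.7100


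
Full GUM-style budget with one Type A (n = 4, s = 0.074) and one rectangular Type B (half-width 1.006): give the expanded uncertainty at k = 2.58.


u_A = s / sqrt(n) = 0.074 / sqrt(4) = 0.037
u_B = half_width / sqrt(3) = 1.006 / sqrt(3) = 0.58081437
uc = sqrt(u_A^2 + u_B^2) = sqrt(0.037^2 + 0.58081437^2) = 0.58199169
U = k * uc = 2.58 * 0.58199169
U = 1.5015

1.5015


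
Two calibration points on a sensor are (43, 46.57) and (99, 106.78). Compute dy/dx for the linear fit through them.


slope = (y2 - y1) / (x2 - x1)
= (106.78 - 46.57) / (99 - 43)
= 60.2100 / 56
= 1.0752

1.0752


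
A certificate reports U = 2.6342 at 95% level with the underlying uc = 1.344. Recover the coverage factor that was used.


k = U / uc
k = 2.6342 / 1.344
k = 1.96

1.96


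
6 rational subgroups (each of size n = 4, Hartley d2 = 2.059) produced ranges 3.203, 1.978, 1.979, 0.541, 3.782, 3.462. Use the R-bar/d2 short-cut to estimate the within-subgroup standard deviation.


R_bar = (3.203 + 1.978 + 1.979 + 0.541 + 3.782 + 3.462) / 6
R_bar = 14.945 / 6 = 2.4908333
sigma_hat = R_bar / d2 = 2.4908333 / 2.059 = 1.2097

1.2097


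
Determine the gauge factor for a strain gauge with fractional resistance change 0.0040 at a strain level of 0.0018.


GF = (dR/R) / epsilon
= 0.0040 / 0.0018
= 2.2222

2.2222


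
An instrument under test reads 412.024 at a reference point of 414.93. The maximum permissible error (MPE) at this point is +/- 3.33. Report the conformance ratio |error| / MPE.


e = indication - reference = 412.024 - 414.93 = -2.9060
|e| = 2.9060
ratio = |e| / MPE = 2.9060 / 3.33
ratio = 0.8727

0.8727


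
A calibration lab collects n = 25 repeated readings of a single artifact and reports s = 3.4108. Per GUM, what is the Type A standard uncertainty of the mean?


u_A = s / sqrt(n)
u_A = 3.4108 / sqrt(25)
u_A = 3.4108 / 5
u_A = 0.6822

0.6822


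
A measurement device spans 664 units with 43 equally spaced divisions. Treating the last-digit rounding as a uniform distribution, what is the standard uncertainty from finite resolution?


resolution = range / divisions
resolution = 664 / 43 = 15.44186
u_res = resolution / (2*sqrt(3))
u_res = 15.44186 / 3.4641016
u_res = 4.4577

4.4577


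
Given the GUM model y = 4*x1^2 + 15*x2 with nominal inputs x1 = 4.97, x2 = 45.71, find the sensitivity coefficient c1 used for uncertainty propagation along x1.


y = 4*x1^2 + 15*x2
dy/dx1 = 2*4*x1
Evaluate at x1 = 4.97: c1 = 8 * 4.97
c1 = 39.7600

39.7600


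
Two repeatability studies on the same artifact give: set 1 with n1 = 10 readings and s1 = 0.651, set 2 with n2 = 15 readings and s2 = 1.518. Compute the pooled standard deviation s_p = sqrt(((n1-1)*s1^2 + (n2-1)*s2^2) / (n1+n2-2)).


s_p = sqrt(((n1-1)*s1^2 + (n2-1)*s2^2) / (n1+n2-2))
numerator = (10-1)*0.651^2 + (15-1)*1.518^2 = 3.814209 + 32.260536 = 36.074745
denominator = 10 + 15 - 2 = 23
s_p^2 = 36.074745 / 23 = 1.5684672
s_p = sqrt(1.5684672) = 1.2524

1.2524


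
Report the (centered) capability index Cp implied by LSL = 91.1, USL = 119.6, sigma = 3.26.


Cp = (USL - LSL) / (6 * sigma)
= (119.6 - 91.1) / (6 * 3.26)
= 28.5000 / 19.5600
= 1.4571

1.4571


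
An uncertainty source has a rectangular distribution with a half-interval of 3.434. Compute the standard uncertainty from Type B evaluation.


u_B = half_width / sqrt(3)
u_B = 3.434 / 1.7320508
u_B = 1.9826

1.9826


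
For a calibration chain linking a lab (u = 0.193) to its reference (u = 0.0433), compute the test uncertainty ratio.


TUR = u_lab / u_ref
= 0.193 / 0.0433
= 4.4573

4.4573


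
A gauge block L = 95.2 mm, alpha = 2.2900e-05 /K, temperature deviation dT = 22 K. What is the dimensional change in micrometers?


dL = L * alpha * dT
= 95.2 * 2.2900e-05 * 22
= 0.0479618 mm
dL_um = 0.0479618 * 1000 = 47.9618 um

47.9618


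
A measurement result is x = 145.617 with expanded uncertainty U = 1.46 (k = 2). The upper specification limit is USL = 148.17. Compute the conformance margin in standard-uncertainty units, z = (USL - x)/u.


u = U / k = 1.46 / 2 = 0.73
margin = |USL - x| = |148.17 - 145.617| = 2.553
z = margin / u = 2.553 / 0.73
z = 3.4973

3.4973


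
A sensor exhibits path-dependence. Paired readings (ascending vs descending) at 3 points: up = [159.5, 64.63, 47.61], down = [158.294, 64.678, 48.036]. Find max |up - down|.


|159.5 - 158.294| = 1.2060
|64.63 - 64.678| = 0.0480
|47.61 - 48.036| = 0.4260
hysteresis = max(diffs) = 1.2060

1.2060


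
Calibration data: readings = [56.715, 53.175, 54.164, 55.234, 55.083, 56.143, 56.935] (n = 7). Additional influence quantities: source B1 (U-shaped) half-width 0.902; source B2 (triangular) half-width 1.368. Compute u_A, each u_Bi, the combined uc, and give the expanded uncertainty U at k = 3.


mean = (56.715 + 53.175 + 54.164 + 55.234 + 55.083 + 56.143 + 56.935) / 7 = 55.34985714
s = sqrt(sum((x - mean)^2)/(n-1)) = 1.3678612
u_A = s / sqrt(n) = 1.3678612 / sqrt(7) = 0.51700294
u_B1 = 0.902 / sqrt(2) = 0.63781032
u_B2 = 1.368 / sqrt(6) = 0.55848366
uc = sqrt(0.51700294^2 + 0.63781032^2 + 0.55848366^2) = 0.99297434
U = k * uc = 3 * 0.99297434
U = 2.9789

2.9789


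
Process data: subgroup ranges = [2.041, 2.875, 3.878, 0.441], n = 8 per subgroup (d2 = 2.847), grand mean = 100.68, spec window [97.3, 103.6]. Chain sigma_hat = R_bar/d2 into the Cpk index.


R_bar = (2.041 + 2.875 + 3.878 + 0.441) / 4 = 2.30875
sigma = R_bar / d2 = 2.30875 / 2.847 = 0.81094134
Cp = (USL - LSL)/(6*sigma) = (103.6 - 97.3)/(6*0.81094134) = 1.2948
Cpu = (103.6 - 100.68)/(3*0.81094134) = 1.2003
Cpl = (100.68 - 97.3)/(3*0.81094134) = 1.3893
Cpk = min(Cpu, Cpl) = 1.2003

1.2003


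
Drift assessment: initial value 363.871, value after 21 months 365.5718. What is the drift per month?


rate = (v2 - v1) / months
= (365.5718 - 363.871) / 21
= 1.7008 / 21
= 0.0810

0.0810


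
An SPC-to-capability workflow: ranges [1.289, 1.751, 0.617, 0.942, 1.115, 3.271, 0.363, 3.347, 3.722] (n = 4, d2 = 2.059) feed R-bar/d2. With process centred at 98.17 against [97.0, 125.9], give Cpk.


R_bar = (1.289 + 1.751 + 0.617 + 0.942 + 1.115 + 3.271 + 0.363 + 3.347 + 3.722) / 9 = 1.8241111
sigma = R_bar / d2 = 1.8241111 / 2.059 = 0.88592088
Cp = (USL - LSL)/(6*sigma) = (125.9 - 97.0)/(6*0.88592088) = 5.4369
Cpu = (125.9 - 98.17)/(3*0.88592088) = 10.4336
Cpl = (98.17 - 97.0)/(3*0.88592088) = 0.4402
Cpk = min(Cpu, Cpl) = 0.4402

0.4402


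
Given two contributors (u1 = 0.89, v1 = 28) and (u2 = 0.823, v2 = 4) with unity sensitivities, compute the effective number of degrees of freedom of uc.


uc = sqrt(u1^2 + u2^2) = sqrt(0.89^2 + 0.823^2) = 1.2122001
v_eff = uc^4 / (u1^4/v1 + u2^4/v2)
= 1.2122001^4 / (0.89^4/28 + 0.823^4/4)
= 2.1592218 / 0.13710159
v_eff = 15.7491

15.7491


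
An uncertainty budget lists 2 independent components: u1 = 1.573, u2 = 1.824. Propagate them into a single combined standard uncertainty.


uc = sqrt(1.573^2 + 1.824^2)
uc = sqrt(5.801305)
uc = 2.4086

2.4086


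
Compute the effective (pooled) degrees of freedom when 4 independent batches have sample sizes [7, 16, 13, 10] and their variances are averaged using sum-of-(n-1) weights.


nu = sum_i (n_i - 1)
nu = ((7 - 1) + (16 - 1) + (13 - 1) + (10 - 1))
nu = 6 + 15 + 12 + 9
nu = 42

42


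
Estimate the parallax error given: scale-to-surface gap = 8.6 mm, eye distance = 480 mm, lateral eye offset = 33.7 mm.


error = h * offset / d
= 8.6 * 33.7 / 480
= 0.6038

0.6038


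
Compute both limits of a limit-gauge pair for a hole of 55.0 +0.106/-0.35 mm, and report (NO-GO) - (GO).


GO = nominal - lower_tol (smallest hole = maximum material condition)
GO = 55.0 - 0.35 = 54.65
NO-GO = nominal + upper_tol (largest hole = least material condition)
NO-GO = 55.0 + 0.106 = 55.106
spread = NO-GO - GO = 55.106 - 54.65 = 0.4560

0.4560


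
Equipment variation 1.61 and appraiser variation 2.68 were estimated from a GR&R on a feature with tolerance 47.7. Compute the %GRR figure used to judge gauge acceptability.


GRR = sqrt(EV^2 + AV^2) = sqrt(1.61^2 + 2.68^2) = 3.1264197
%GRR = GRR / tol * 100 = 3.1264197 / 47.7 * 100
%GRR = 6.5543

6.5543


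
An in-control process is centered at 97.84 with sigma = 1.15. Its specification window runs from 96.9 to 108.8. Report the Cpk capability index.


Cpu = (USL - mean) / (3*sigma) = (108.8 - 97.84) / (3*1.15) = 3.1768
Cpl = (mean - LSL) / (3*sigma) = (97.84 - 96.9) / (3*1.15) = 0.2725
Cpk = min(Cpu, Cpl) = 0.2725

0.2725


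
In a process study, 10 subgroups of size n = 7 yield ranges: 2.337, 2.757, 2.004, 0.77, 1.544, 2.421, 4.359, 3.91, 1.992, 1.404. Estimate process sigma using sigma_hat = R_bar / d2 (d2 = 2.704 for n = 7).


R_bar = (2.337 + 2.757 + 2.004 + 0.77 + 1.544 + 2.421 + 4.359 + 3.91 + 1.992 + 1.404) / 10
R_bar = 23.498 / 10 = 2.3498
sigma_hat = R_bar / d2 = 2.3498 / 2.704 = 0.8690

0.8690


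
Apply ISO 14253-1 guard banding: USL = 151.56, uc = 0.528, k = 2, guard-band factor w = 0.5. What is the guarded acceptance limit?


U = k * uc = 2 * 0.528 = 1.056
guard band g = w * U = 0.5 * 1.056 = 0.528
AL = USL - g = 151.56 - 0.528
AL = 151.0320

151.0320


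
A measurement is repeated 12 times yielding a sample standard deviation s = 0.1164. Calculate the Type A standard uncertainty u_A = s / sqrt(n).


u_A = s / sqrt(n)
u_A = 0.1164 / sqrt(12)
u_A = 0.1164 / 3.4641016
u_A = 0.0336

0.0336


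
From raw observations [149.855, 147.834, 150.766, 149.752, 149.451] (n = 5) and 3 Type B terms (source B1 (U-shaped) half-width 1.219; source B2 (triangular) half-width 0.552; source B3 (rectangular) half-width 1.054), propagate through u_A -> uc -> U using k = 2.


mean = (149.855 + 147.834 + 150.766 + 149.752 + 149.451) / 5 = 149.5316
s = sqrt(sum((x - mean)^2)/(n-1)) = 1.0683222
u_A = s / sqrt(n) = 1.0683222 / sqrt(5) = 0.47776821
u_B1 = 1.219 / sqrt(2) = 0.86196317
u_B2 = 0.552 / sqrt(6) = 0.22535306
u_B3 = 1.054 / sqrt(3) = 0.60852718
uc = sqrt(0.47776821^2 + 0.86196317^2 + 0.22535306^2 + 0.60852718^2) = 1.1799713
U = k * uc = 2 * 1.1799713
U = 2.3599

2.3599


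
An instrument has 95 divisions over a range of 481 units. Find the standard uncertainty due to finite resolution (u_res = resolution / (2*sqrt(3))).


resolution = range / divisions
resolution = 481 / 95 = 5.0631579
u_res = resolution / (2*sqrt(3))
u_res = 5.0631579 / 3.4641016
u_res = 1.4616

1.4616


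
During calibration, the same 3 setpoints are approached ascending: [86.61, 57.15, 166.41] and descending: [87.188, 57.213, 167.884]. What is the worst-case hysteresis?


|86.61 - 87.188| = 0.5780
|57.15 - 57.213| = 0.0630
|166.41 - 167.884| = 1.4740
hysteresis = max(diffs) = 1.4740

1.4740


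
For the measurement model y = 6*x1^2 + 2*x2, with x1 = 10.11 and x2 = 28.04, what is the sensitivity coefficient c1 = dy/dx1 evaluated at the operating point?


y = 6*x1^2 + 2*x2
dy/dx1 = 2*6*x1
Evaluate at x1 = 10.11: c1 = 12 * 10.11
c1 = 121.3200

121.3200


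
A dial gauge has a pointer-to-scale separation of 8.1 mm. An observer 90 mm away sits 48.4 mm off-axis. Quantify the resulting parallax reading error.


error = h * offset / d
= 8.1 * 48.4 / 90
= 4.3560

4.3560


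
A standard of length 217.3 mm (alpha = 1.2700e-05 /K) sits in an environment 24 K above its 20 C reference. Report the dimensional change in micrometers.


dL = L * alpha * dT
= 217.3 * 1.2700e-05 * 24
= 0.0662330 mm
dL_um = 0.0662330 * 1000 = 66.2330 um

66.2330


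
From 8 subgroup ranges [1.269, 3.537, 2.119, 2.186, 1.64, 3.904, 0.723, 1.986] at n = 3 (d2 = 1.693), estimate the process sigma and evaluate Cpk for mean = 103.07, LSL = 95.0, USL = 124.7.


R_bar = (1.269 + 3.537 + 2.119 + 2.186 + 1.64 + 3.904 + 0.723 + 1.986) / 8 = 2.1705
sigma = R_bar / d2 = 2.1705 / 1.693 = 1.2820437
Cp = (USL - LSL)/(6*sigma) = (124.7 - 95.0)/(6*1.2820437) = 3.8610
Cpu = (124.7 - 103.07)/(3*1.2820437) = 5.6238
Cpl = (103.07 - 95.0)/(3*1.2820437) = 2.0982
Cpk = min(Cpu, Cpl) = 2.0982

2.0982


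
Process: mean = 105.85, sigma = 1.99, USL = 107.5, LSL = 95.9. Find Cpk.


Cpu = (USL - mean) / (3*sigma) = (107.5 - 105.85) / (3*1.99) = 0.2764
Cpl = (mean - LSL) / (3*sigma) = (105.85 - 95.9) / (3*1.99) = 1.6667
Cpk = min(Cpu, Cpl) = 0.2764

0.2764


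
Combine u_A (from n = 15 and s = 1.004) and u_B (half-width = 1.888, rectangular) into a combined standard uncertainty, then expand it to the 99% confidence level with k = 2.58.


u_A = s / sqrt(n) = 1.004 / sqrt(15) = 0.25923169
u_B = half_width / sqrt(3) = 1.888 / sqrt(3) = 1.0900373
uc = sqrt(u_A^2 + u_B^2) = sqrt(0.25923169^2 + 1.0900373^2) = 1.1204385
U = k * uc = 2.58 * 1.1204385
U = 2.8907

2.8907


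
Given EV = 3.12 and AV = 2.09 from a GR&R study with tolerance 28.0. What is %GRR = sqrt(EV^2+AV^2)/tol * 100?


GRR = sqrt(EV^2 + AV^2) = sqrt(3.12^2 + 2.09^2) = 3.7553295
%GRR = GRR / tol * 100 = 3.7553295 / 28.0 * 100
%GRR = 13.4119

13.4119


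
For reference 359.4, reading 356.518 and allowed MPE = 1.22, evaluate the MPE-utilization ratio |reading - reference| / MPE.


e = indication - reference = 356.518 - 359.4 = -2.8820
|e| = 2.8820
ratio = |e| / MPE = 2.8820 / 1.22
ratio = 2.3623

2.3623


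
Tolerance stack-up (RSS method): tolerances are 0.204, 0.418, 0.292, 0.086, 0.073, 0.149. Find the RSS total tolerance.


RSS = sqrt(0.204^2 + 0.418^2 + 0.292^2 + 0.086^2 + 0.073^2 + 0.149^2)
= sqrt(0.33653)
= 0.5801

0.5801


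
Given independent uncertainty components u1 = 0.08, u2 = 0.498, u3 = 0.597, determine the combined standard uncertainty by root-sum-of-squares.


uc = sqrt(0.08^2 + 0.498^2 + 0.597^2)
uc = sqrt(0.610813)
uc = 0.7815

0.7815


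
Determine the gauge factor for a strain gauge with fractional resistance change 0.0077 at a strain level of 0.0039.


GF = (dR/R) / epsilon
= 0.0077 / 0.0039
= 1.9744

1.9744


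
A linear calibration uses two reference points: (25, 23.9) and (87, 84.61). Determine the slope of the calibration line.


slope = (y2 - y1) / (x2 - x1)
= (84.61 - 23.9) / (87 - 25)
= 60.7100 / 62
= 0.9792

0.9792


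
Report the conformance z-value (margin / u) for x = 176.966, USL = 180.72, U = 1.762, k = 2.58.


u = U / k = 1.762 / 2.58 = 0.68294574
margin = |USL - x| = |180.72 - 176.966| = 3.754
z = margin / u = 3.754 / 0.68294574
z = 5.4968

5.4968


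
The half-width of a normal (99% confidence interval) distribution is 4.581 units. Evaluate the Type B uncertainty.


u_B = half_width / 2.576
u_B = 4.581 / 2.576
u_B = 1.7783

1.7783


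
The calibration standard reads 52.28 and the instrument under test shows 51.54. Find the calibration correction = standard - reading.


Correction = standard - reading
= 52.28 - 51.54
= 0.7400

0.7400


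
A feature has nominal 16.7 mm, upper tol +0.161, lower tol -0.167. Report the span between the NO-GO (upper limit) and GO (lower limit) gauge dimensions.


GO = nominal - lower_tol (smallest hole = maximum material condition)
GO = 16.7 - 0.167 = 16.533
NO-GO = nominal + upper_tol (largest hole = least material condition)
NO-GO = 16.7 + 0.161 = 16.861
spread = NO-GO - GO = 16.861 - 16.533 = 0.3280

0.3280


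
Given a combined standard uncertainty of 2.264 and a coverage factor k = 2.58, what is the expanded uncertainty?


U = k * uc
U = 2.58 * 2.264
U = 5.8411

5.8411


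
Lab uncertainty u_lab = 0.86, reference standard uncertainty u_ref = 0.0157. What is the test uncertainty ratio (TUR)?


TUR = u_lab / u_ref
= 0.86 / 0.0157
= 54.7771

54.7771


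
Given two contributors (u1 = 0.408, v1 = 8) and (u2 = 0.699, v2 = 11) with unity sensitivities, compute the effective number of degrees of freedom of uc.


uc = sqrt(u1^2 + u2^2) = sqrt(0.408^2 + 0.699^2) = 0.80936086
v_eff = uc^4 / (u1^4/v1 + u2^4/v2)
= 0.80936086^4 / (0.408^4/8 + 0.699^4/11)
= 0.42911016 / 0.025166595
v_eff = 17.0508

17.0508


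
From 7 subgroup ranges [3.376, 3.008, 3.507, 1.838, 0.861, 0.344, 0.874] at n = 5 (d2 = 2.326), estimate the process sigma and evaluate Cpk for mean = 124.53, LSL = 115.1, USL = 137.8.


R_bar = (3.376 + 3.008 + 3.507 + 1.838 + 0.861 + 0.344 + 0.874) / 7 = 1.9725714
sigma = R_bar / d2 = 1.9725714 / 2.326 = 0.84805305
Cp = (USL - LSL)/(6*sigma) = (137.8 - 115.1)/(6*0.84805305) = 4.4612
Cpu = (137.8 - 124.53)/(3*0.84805305) = 5.2159
Cpl = (124.53 - 115.1)/(3*0.84805305) = 3.7065
Cpk = min(Cpu, Cpl) = 3.7065

3.7065


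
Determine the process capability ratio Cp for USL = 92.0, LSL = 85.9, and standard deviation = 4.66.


Cp = (USL - LSL) / (6 * sigma)
= (92.0 - 85.9) / (6 * 4.66)
= 6.1000 / 27.9600
= 0.2182

0.2182


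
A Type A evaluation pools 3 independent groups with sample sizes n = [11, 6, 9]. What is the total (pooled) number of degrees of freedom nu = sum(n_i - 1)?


nu = sum_i (n_i - 1)
nu = ((11 - 1) + (6 - 1) + (9 - 1))
nu = 10 + 5 + 8
nu = 23

23


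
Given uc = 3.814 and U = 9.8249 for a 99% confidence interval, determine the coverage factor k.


k = U / uc
k = 9.8249 / 3.814
k = 2.576

2.576


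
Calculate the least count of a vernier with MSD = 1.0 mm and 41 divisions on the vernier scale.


LC = MSD / n_div
= 1.0 / 41
= 0.0244

0.0244


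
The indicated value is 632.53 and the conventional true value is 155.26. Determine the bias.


Systematic error = measured - true
= 632.53 - 155.26
= 477.2700

477.2700


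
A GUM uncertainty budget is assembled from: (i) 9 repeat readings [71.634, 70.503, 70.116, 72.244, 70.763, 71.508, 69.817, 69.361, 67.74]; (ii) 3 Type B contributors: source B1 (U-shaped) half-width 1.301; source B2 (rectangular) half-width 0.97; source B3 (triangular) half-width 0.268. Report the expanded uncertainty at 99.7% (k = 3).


mean = (71.634 + 70.503 + 70.116 + 72.244 + 70.763 + 71.508 + 69.817 + 69.361 + 67.74) / 9 = 70.40955556
s = sqrt(sum((x - mean)^2)/(n-1)) = 1.3632671
u_A = s / sqrt(n) = 1.3632671 / sqrt(9) = 0.45442237
u_B1 = 1.301 / sqrt(2) = 0.91994592
u_B2 = 0.97 / sqrt(3) = 0.56002976
u_B3 = 0.268 / sqrt(6) = 0.10941054
uc = sqrt(0.45442237^2 + 0.91994592^2 + 0.56002976^2 + 0.10941054^2) = 1.1740546
U = k * uc = 3 * 1.1740546
U = 3.5222

3.5222


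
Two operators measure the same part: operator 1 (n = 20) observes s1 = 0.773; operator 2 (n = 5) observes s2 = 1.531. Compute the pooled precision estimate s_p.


s_p = sqrt(((n1-1)*s1^2 + (n2-1)*s2^2) / (n1+n2-2))
numerator = (20-1)*0.773^2 + (5-1)*1.531^2 = 11.353051 + 9.375844 = 20.728895
denominator = 20 + 5 - 2 = 23
s_p^2 = 20.728895 / 23 = 0.9012563
s_p = sqrt(0.9012563) = 0.9493

0.9493


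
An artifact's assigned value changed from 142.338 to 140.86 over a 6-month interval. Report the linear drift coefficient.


rate = (v2 - v1) / months
= (140.86 - 142.338) / 6
= -1.4780 / 6
= -0.2463

-0.2463


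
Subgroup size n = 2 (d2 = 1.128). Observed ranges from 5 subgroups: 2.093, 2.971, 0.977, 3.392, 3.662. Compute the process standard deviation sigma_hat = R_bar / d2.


R_bar = (2.093 + 2.971 + 0.977 + 3.392 + 3.662) / 5
R_bar = 13.095 / 5 = 2.619
sigma_hat = R_bar / d2 = 2.619 / 1.128 = 2.3218

2.3218


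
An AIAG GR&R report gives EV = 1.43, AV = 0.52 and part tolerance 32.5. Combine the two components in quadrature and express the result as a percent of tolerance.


GRR = sqrt(EV^2 + AV^2) = sqrt(1.43^2 + 0.52^2) = 1.521611
%GRR = GRR / tol * 100 = 1.521611 / 32.5 * 100
%GRR = 4.6819

4.6819


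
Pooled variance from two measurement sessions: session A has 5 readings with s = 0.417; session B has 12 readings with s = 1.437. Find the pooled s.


s_p = sqrt(((n1-1)*s1^2 + (n2-1)*s2^2) / (n1+n2-2))
numerator = (5-1)*0.417^2 + (12-1)*1.437^2 = 0.695556 + 22.714659 = 23.410215
denominator = 5 + 12 - 2 = 15
s_p^2 = 23.410215 / 15 = 1.560681
s_p = sqrt(1.560681) = 1.2493

1.2493
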